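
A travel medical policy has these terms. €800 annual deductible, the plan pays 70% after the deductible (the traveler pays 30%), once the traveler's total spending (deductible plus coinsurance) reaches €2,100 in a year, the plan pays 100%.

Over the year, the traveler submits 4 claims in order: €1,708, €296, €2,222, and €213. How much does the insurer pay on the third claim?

€1,555.40

Claim 1 — €1,708: €800 finishes the deductible; €908 goes to coinsurance; traveler's 30% is €272.40. Cost to traveler: €1,072.40. OOP to date €1,072.40. Insurer: €1,708 − €1,072.40 = €635.60.
Claim 2 — €296: 30% coinsurance on €296 = €88.80. Traveler owes €88.80 (running OOP €1,161.20). Plan pays €296 − €88.80 = €207.20.
Claim 3 — €2,222: deductible met; 30% of €2,222 = €666.60. Traveler owes €666.60 (running OOP €1,827.80). Plan pays €2,222 − €666.60 = €1,555.40.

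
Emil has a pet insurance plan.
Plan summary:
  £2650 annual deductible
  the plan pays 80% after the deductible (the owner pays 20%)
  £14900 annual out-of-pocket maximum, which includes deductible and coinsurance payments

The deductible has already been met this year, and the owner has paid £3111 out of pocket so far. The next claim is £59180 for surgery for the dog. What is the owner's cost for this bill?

£11789

With the deductible met, the entire £59180 is subject to coinsurance.
20% of £59180 = £11836 falls to the owner.
That would bring total out-of-pocket to £14947, past the £14900 cap. The owner is capped at £14900 − £3111 = £11789 on this claim.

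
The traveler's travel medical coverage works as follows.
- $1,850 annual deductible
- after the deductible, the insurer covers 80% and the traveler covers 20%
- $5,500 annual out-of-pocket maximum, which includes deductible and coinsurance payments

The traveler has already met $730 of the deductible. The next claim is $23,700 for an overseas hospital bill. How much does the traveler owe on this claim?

$4,770

Remaining deductible: $1,850 − $730 = $1,120.
The remaining $22,580 (= $23,700 − $1,120) moves to coinsurance.
20% of $22,580 = $4,516 falls to the traveler.
So the traveler owes $1,120 + $4,516 = $5,636 before any cap.
Adding $5,636 to the $730 already spent would give $6,366, which exceeds the $5,500 cap; the traveler pays just $5,500 − $730 = $4,770.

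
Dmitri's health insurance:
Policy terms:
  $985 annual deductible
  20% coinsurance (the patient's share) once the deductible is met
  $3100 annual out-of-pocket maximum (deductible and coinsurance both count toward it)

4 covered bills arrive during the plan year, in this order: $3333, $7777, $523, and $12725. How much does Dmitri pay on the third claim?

$90

Bill 1, $3333: $985 to deductible, leaving $2348; 20% of $2348 = $469.60. Patient pays $1454.60; OOP now $1454.60.
Bill 2, $7777: 20% coinsurance on $7777 = $1555.40. Patient owes $1555.40 (running OOP $3010).
Bill 3, $523: deductible already satisfied, so patient's share is 20% × $523 = $104.60. That would push OOP to $3114.60, over the $3100 cap, so patient pays $3100 − $3010 = $90.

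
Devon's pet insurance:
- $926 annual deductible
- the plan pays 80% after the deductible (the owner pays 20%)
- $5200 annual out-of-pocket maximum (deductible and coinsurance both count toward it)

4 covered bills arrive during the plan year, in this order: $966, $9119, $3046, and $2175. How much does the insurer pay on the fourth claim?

$1740

#1 ($966): deductible takes $926, $40 remains; coinsurance $40 × 20% = $8. Owner owes $934 (running OOP $934). Plan pays $966 − $934 = $32.
#2 ($9119): deductible already satisfied, so owner's share is 20% × $9119 = $1823.80. Cost to owner: $1823.80. OOP to date $2757.80. Plan pays $9119 − $1823.80 = $7295.20.
#3 ($3046): deductible already satisfied, so owner's share is 20% × $3046 = $609.20. Owner pays $609.20; OOP now $3367. Insurer: $3046 − $609.20 = $2436.80.
#4 ($2175): 20% coinsurance on $2175 = $435. Owner pays $435; OOP now $3802. Plan pays $2175 − $435 = $1740.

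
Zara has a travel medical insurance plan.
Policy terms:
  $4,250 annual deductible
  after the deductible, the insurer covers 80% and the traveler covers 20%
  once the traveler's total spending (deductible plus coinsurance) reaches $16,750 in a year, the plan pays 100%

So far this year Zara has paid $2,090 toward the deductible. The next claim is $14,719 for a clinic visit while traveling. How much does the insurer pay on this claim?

$10,047.20

Remaining deductible: $4,250 − $2,090 = $2,160.
That leaves $14,719 − $2,160 = $12,559 for coinsurance.
20% of $12,559 = $2,511.80 falls to the traveler.
Traveler responsibility before any cap: $2,160 + $2,511.80 = $4,671.80.
Total out-of-pocket so far would be $2,090 + $4,671.80 = $6,761.80, below the $16,750 cap — no reduction.
The plan picks up $14,719 − $4,671.80 = $10,047.20.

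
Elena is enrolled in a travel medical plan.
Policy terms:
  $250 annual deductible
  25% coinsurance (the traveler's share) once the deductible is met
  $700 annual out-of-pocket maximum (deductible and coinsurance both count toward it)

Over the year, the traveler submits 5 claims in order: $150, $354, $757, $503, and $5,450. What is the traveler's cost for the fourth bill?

$125.75

Claim 1 ($150): entire amount goes to the deductible. Cost to traveler: $150. OOP to date $150.
Claim 2 ($354): deductible takes $100, $254 remains; 25% of $254 = $63.50. Traveler pays $163.50; OOP now $313.50.
Claim 3 ($757): 25% coinsurance on $757 = $189.25. Cost to traveler: $189.25. OOP to date $502.75.
Claim 4 ($503): deductible already satisfied, so traveler's share is 25% × $503 = $125.75. Traveler owes $125.75 (running OOP $628.50).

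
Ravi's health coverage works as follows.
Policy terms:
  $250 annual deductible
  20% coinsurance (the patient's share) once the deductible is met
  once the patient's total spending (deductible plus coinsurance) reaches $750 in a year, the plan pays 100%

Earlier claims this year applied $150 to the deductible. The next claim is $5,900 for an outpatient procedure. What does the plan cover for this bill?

Deductible still to meet: $250 − $150 = $100.
After the $100 deductible portion, $5,900 − $100 = $5,800 is subject to coinsurance.
20% of $5,800 = $1,160 falls to the patient.
Patient responsibility before any cap: $100 + $1,160 = $1,260.
Year-to-date out-of-pocket would reach $150 + $1,260 = $1,410, above the $750 maximum, so the patient pays only $750 − $150 = $600.
The insurer covers the remainder: $5,900 − $600 = $5,300.

$5,300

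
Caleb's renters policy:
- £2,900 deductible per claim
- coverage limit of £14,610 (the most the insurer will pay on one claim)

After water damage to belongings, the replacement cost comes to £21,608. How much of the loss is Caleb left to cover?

Subtract the deductible: £21,608 − £2,900 = £18,708.
Since £18,708 > £14,610, the payout is capped at £14,610.
Out of pocket: £21,608 − £14,610 = £6,998.

£6,998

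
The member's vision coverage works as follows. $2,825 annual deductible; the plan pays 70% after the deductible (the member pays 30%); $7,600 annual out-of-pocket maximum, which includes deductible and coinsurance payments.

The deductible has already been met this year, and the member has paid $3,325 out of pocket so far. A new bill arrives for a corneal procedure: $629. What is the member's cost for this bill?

$188.70

The deductible is already satisfied, so the full bill goes to coinsurance.
Coinsurance: $629 × 30% = $188.70.
Total out-of-pocket so far would be $3,325 + $188.70 = $3,513.70, below the $7,600 cap — no reduction.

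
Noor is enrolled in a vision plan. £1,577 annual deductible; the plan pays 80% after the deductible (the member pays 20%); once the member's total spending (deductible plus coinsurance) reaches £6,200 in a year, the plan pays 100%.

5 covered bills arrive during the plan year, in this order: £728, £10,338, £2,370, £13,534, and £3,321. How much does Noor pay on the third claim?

Claim 1 — £728: all of it applies to the deductible. Member pays £728; OOP now £728.
Claim 2 — £10,338: £849 to deductible, leaving £9,489; member's 20% is £1,897.80. Member pays £2,746.80; OOP now £3,474.80.
Claim 3 — £2,370: deductible already satisfied, so member's share is 20% × £2,370 = £474. Member owes £474 (running OOP £3,948.80).

£474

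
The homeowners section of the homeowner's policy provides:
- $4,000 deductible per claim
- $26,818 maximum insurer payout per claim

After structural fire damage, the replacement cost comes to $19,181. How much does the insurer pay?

$15,181

Less the $4,000 deductible: $19,181 − $4,000 = $15,181.
$15,181 is within the $26,818 limit, so the insurer pays $15,181.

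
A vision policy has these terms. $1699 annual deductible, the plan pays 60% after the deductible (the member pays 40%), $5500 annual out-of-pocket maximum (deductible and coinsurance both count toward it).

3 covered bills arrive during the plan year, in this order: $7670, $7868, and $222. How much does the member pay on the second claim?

$1412.60

Claim 1 — $7670: $1699 finishes the deductible; $5971 goes to coinsurance; member's 40% is $2388.40. Member pays $4087.40; OOP now $4087.40.
Claim 2 — $7868: deductible met; 40% of $7868 = $3147.20. Adding that to $4087.40 gives $7234.60, past the $5500 cap; member pays only $5500 − $4087.40 = $1412.60.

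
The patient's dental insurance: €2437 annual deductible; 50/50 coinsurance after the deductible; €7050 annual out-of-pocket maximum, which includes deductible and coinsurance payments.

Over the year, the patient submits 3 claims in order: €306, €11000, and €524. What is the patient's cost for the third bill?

€178.50

#1 (€306): entire amount goes to the deductible. Cost to patient: €306. OOP to date €306.
#2 (€11000): €2131 to deductible, leaving €8869; coinsurance €8869 × 50% = €4434.50. Patient pays €6565.50; OOP now €6871.50.
#3 (€524): deductible met; 50% of €524 = €262. OOP would hit €7133.50 > €7050, so the cap limits the patient to €7050 − €6871.50 = €178.50.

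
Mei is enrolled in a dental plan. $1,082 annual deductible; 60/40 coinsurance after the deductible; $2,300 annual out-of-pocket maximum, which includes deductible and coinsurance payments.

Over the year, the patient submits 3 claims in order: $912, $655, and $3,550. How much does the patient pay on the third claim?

$1,024

#1 ($912): all of it applies to the deductible. Patient owes $912 (running OOP $912).
#2 ($655): $170 finishes the deductible; $485 goes to coinsurance; coinsurance $485 × 40% = $194. Patient owes $364 (running OOP $1,276).
#3 ($3,550): deductible met; 40% of $3,550 = $1,420. That would push OOP to $2,696, over the $2,300 cap, so patient pays $2,300 − $1,276 = $1,024.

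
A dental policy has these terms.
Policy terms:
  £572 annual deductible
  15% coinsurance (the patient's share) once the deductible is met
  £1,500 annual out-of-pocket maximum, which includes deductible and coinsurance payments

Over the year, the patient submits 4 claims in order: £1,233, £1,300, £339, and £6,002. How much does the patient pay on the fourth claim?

£583

Bill 1, £1,233: £572 finishes the deductible; £661 goes to coinsurance; 15% of £661 = £99.15. Cost to patient: £671.15. OOP to date £671.15.
Bill 2, £1,300: 15% coinsurance on £1,300 = £195. Cost to patient: £195. OOP to date £866.15.
Bill 3, £339: deductible already satisfied, so patient's share is 15% × £339 = £50.85. Patient owes £50.85 (running OOP £917).
Bill 4, £6,002: deductible met; 15% of £6,002 = £900.30. That would push OOP to £1,817.30, over the £1,500 cap, so patient pays £1,500 − £917 = £583.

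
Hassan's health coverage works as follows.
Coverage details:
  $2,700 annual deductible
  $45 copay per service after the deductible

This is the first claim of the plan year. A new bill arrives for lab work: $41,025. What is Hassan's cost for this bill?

Nothing has been paid toward the $2,700 deductible, so the first $2,700 of this charge is applied there.
The remaining $38,325 (= $41,025 − $2,700) moves to the copay.
Copay on this service: $45.
Patient responsibility: $2,700 + $45 = $2,745.

$2,745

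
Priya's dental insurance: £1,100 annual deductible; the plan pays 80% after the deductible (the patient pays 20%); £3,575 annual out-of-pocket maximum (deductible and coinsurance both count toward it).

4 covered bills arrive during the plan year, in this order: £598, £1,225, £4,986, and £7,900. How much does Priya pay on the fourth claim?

Claim 1 (£598): entire amount goes to the deductible. Patient pays £598; OOP now £598.
Claim 2 (£1,225): £502 to deductible, leaving £723; 20% of £723 = £144.60. Cost to patient: £646.60. OOP to date £1,244.60.
Claim 3 (£4,986): deductible met; 20% of £4,986 = £997.20. Patient owes £997.20 (running OOP £2,241.80).
Claim 4 (£7,900): 20% coinsurance on £7,900 = £1,580. Adding that to £2,241.80 gives £3,821.80, past the £3,575 cap; patient pays only £3,575 − £2,241.80 = £1,333.20.

£1,333.20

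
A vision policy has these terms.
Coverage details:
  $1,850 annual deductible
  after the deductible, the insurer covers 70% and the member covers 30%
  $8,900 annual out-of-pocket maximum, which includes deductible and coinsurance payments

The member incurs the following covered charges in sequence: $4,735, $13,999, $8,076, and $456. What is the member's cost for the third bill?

$1,984.80

Bill 1, $4,735: deductible takes $1,850, $2,885 remains; coinsurance $2,885 × 30% = $865.50. Cost to member: $2,715.50. OOP to date $2,715.50.
Bill 2, $13,999: 30% coinsurance on $13,999 = $4,199.70. Member owes $4,199.70 (running OOP $6,915.20).
Bill 3, $8,076: deductible already satisfied, so member's share is 30% × $8,076 = $2,422.80. OOP would hit $9,338 > $8,900, so the cap limits the member to $8,900 − $6,915.20 = $1,984.80.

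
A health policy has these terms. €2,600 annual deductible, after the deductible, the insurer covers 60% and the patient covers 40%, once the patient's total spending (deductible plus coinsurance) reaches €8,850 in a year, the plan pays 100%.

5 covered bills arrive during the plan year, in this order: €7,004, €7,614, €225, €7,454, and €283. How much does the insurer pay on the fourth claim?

€6,101.20

Claim 1 (€7,004): deductible takes €2,600, €4,404 remains; patient's 40% is €1,761.60. Patient owes €4,361.60 (running OOP €4,361.60). Insurer: €7,004 − €4,361.60 = €2,642.40.
Claim 2 (€7,614): deductible already satisfied, so patient's share is 40% × €7,614 = €3,045.60. Patient owes €3,045.60 (running OOP €7,407.20). Insurer: €7,614 − €3,045.60 = €4,568.40.
Claim 3 (€225): deductible met; 40% of €225 = €90. Patient owes €90 (running OOP €7,497.20). Plan pays €225 − €90 = €135.
Claim 4 (€7,454): deductible met; 40% of €7,454 = €2,981.60. Adding that to €7,497.20 gives €10,478.80, past the €8,850 cap; patient pays only €8,850 − €7,497.20 = €1,352.80. Insurer: €7,454 − €1,352.80 = €6,101.20.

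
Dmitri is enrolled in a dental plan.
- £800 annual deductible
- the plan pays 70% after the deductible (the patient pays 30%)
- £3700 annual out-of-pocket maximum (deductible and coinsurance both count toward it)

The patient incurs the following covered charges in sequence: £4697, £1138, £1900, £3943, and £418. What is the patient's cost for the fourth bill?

£819.50

Claim 1 (£4697): £800 finishes the deductible; £3897 goes to coinsurance; coinsurance £3897 × 30% = £1169.10. Patient owes £1969.10 (running OOP £1969.10).
Claim 2 (£1138): 30% coinsurance on £1138 = £341.40. Cost to patient: £341.40. OOP to date £2310.50.
Claim 3 (£1900): deductible already satisfied, so patient's share is 30% × £1900 = £570. Patient owes £570 (running OOP £2880.50).
Claim 4 (£3943): 30% coinsurance on £3943 = £1182.90. That would push OOP to £4063.40, over the £3700 cap, so patient pays £3700 − £2880.50 = £819.50.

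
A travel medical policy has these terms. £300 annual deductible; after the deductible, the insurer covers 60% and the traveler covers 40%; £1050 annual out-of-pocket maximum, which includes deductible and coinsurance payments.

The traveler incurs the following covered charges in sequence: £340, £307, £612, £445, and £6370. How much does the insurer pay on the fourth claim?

£267

#1 (£340): £300 to deductible, leaving £40; coinsurance £40 × 40% = £16. Traveler owes £316 (running OOP £316). Plan pays £340 − £316 = £24.
#2 (£307): deductible met; 40% of £307 = £122.80. Traveler owes £122.80 (running OOP £438.80). Insurer: £307 − £122.80 = £184.20.
#3 (£612): deductible already satisfied, so traveler's share is 40% × £612 = £244.80. Traveler owes £244.80 (running OOP £683.60). Plan pays £612 − £244.80 = £367.20.
#4 (£445): 40% coinsurance on £445 = £178. Cost to traveler: £178. OOP to date £861.60. Plan pays £445 − £178 = £267.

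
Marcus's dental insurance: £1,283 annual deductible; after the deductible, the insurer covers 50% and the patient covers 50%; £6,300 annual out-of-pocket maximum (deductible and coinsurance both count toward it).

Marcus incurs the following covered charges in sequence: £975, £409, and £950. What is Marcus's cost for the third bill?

£475

Claim 1 — £975: all of it applies to the deductible. Cost to patient: £975. OOP to date £975.
Claim 2 — £409: £308 to deductible, leaving £101; coinsurance £101 × 50% = £50.50. Cost to patient: £358.50. OOP to date £1,333.50.
Claim 3 — £950: deductible met; 50% of £950 = £475. Cost to patient: £475. OOP to date £1,808.50.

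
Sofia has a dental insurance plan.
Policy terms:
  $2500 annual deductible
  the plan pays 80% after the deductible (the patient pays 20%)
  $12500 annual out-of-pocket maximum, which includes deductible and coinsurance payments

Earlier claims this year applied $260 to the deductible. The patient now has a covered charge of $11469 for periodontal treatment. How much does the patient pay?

$260 of the $2500 deductible is already met, leaving $2240.
That leaves $11469 − $2240 = $9229 for coinsurance.
20% of $9229 = $1845.80 falls to the patient.
So the patient owes $2240 + $1845.80 = $4085.80 before any cap.
Year-to-date out-of-pocket becomes $260 + $4085.80 = $4345.80, still under the $12500 maximum, so no cap applies.

$4085.80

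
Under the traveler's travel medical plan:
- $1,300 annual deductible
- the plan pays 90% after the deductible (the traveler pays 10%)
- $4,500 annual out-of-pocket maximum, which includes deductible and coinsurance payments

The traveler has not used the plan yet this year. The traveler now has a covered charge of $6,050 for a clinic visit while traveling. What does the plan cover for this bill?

Deductible not yet touched, so the first $1,300 of the bill goes to the deductible.
That leaves $6,050 − $1,300 = $4,750 for coinsurance.
Coinsurance: $4,750 × 10% = $475.
So the traveler owes $1,300 + $475 = $1,775 before any cap.
Total out-of-pocket so far would be $0 + $1,775 = $1,775, below the $4,500 cap — no reduction.
The insurer covers the remainder: $6,050 − $1,775 = $4,275.

$4,275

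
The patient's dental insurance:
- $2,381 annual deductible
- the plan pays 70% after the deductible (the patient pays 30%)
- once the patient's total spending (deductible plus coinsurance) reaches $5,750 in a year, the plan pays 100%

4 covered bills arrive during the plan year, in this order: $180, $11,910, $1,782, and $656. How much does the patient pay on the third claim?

$456.30

Claim 1 — $180: entire amount goes to the deductible. Patient pays $180; OOP now $180.
Claim 2 — $11,910: $2,201 to deductible, leaving $9,709; coinsurance $9,709 × 30% = $2,912.70. Cost to patient: $5,113.70. OOP to date $5,293.70.
Claim 3 — $1,782: deductible already satisfied, so patient's share is 30% × $1,782 = $534.60. OOP would hit $5,828.30 > $5,750, so the cap limits the patient to $5,750 − $5,293.70 = $456.30.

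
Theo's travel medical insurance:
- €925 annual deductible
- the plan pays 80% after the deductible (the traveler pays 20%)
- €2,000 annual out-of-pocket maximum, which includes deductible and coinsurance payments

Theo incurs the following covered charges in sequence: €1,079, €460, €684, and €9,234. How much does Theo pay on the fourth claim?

Claim 1 — €1,079: €925 to deductible, leaving €154; 20% of €154 = €30.80. Traveler pays €955.80; OOP now €955.80.
Claim 2 — €460: deductible met; 20% of €460 = €92. Traveler pays €92; OOP now €1,047.80.
Claim 3 — €684: deductible met; 20% of €684 = €136.80. Traveler pays €136.80; OOP now €1,184.60.
Claim 4 — €9,234: deductible already satisfied, so traveler's share is 20% × €9,234 = €1,846.80. OOP would hit €3,031.40 > €2,000, so the cap limits the traveler to €2,000 − €1,184.60 = €815.40.

€815.40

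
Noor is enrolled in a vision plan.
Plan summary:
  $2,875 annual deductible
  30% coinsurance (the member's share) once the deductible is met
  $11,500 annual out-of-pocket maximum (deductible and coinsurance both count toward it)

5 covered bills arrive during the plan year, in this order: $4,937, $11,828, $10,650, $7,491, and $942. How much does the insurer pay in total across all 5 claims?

Claim 1 ($4,937): $2,875 finishes the deductible; $2,062 goes to coinsurance; coinsurance $2,062 × 30% = $618.60. Cost to member: $3,493.60. OOP to date $3,493.60. Insurer: $4,937 − $3,493.60 = $1,443.40.
Claim 2 ($11,828): deductible already satisfied, so member's share is 30% × $11,828 = $3,548.40. Member owes $3,548.40 (running OOP $7,042). Insurer: $11,828 − $3,548.40 = $8,279.60.
Claim 3 ($10,650): deductible already satisfied, so member's share is 30% × $10,650 = $3,195. Member owes $3,195 (running OOP $10,237). Insurer: $10,650 − $3,195 = $7,455.
Claim 4 ($7,491): deductible met; 30% of $7,491 = $2,247.30. Adding that to $10,237 gives $12,484.30, past the $11,500 cap; member pays only $11,500 − $10,237 = $1,263. Insurer: $7,491 − $1,263 = $6,228.
Claim 5 ($942): deductible met; 30% of $942 = $282.60. That would push OOP to $11,782.60, over the $11,500 cap, so member pays $11,500 − $11,500 = $0. Plan pays $942 − $0 = $942.
Insurer total: $1,443.40 + $8,279.60 + $7,455 + $6,228 + $942 = $24,348.

$24,348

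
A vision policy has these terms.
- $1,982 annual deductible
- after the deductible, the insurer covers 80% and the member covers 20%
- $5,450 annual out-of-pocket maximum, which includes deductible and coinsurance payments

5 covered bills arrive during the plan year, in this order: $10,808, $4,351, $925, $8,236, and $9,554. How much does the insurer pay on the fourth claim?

Claim 1 — $10,808: $1,982 finishes the deductible; $8,826 goes to coinsurance; 20% of $8,826 = $1,765.20. Member owes $3,747.20 (running OOP $3,747.20). Insurer: $10,808 − $3,747.20 = $7,060.80.
Claim 2 — $4,351: deductible already satisfied, so member's share is 20% × $4,351 = $870.20. Cost to member: $870.20. OOP to date $4,617.40. Insurer: $4,351 − $870.20 = $3,480.80.
Claim 3 — $925: deductible met; 20% of $925 = $185. Member owes $185 (running OOP $4,802.40). Plan pays $925 − $185 = $740.
Claim 4 — $8,236: 20% coinsurance on $8,236 = $1,647.20. That would push OOP to $6,449.60, over the $5,450 cap, so member pays $5,450 − $4,802.40 = $647.60. Plan pays $8,236 − $647.60 = $7,588.40.

$7,588.40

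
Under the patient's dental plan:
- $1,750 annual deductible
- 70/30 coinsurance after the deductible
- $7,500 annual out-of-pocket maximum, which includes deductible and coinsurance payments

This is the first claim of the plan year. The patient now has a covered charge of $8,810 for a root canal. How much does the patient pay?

$3,868

The full $1,750 deductible is still open; $1,750 of this bill applies to it.
After the $1,750 deductible portion, $8,810 − $1,750 = $7,060 is subject to coinsurance.
Patient's 30% share of $7,060 is $2,118.
That puts the patient's cost at $1,750 + $2,118 = $3,868 before any cap.
Total out-of-pocket so far would be $0 + $3,868 = $3,868, below the $7,500 cap — no reduction.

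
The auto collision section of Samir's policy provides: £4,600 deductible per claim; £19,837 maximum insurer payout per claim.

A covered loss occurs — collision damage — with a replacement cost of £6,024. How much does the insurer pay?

Less the £4,600 deductible: £6,024 − £4,600 = £1,424.
That's under the £19,837 cap, so the insurer reimburses the full £1,424.

£1,424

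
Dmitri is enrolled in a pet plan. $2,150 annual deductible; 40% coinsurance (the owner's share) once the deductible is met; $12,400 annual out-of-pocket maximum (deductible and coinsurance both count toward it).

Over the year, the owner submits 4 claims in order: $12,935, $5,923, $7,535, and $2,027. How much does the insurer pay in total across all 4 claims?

$16,020

Bill 1, $12,935: deductible takes $2,150, $10,785 remains; 40% of $10,785 = $4,314. Owner pays $6,464; OOP now $6,464. Plan pays $12,935 − $6,464 = $6,471.
Bill 2, $5,923: 40% coinsurance on $5,923 = $2,369.20. Owner pays $2,369.20; OOP now $8,833.20. Insurer: $5,923 − $2,369.20 = $3,553.80.
Bill 3, $7,535: 40% coinsurance on $7,535 = $3,014. Owner owes $3,014 (running OOP $11,847.20). Insurer: $7,535 − $3,014 = $4,521.
Bill 4, $2,027: deductible already satisfied, so owner's share is 40% × $2,027 = $810.80. OOP would hit $12,658 > $12,400, so the cap limits the owner to $12,400 − $11,847.20 = $552.80. Insurer: $2,027 − $552.80 = $1,474.20.
Insurer total = bills − owner's total = $28,420 − $12,400 = $16,020.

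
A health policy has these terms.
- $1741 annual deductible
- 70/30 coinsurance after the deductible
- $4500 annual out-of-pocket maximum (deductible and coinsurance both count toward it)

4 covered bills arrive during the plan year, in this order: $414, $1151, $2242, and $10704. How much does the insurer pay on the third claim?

$1446.20

Claim 1 — $414: all of it applies to the deductible. Patient owes $414 (running OOP $414). Insurer: $414 − $414 = $0.
Claim 2 — $1151: fully absorbed by the deductible. Cost to patient: $1151. OOP to date $1565. Insurer: $1151 − $1151 = $0.
Claim 3 — $2242: $176 finishes the deductible; $2066 goes to coinsurance; 30% of $2066 = $619.80. Patient owes $795.80 (running OOP $2360.80). Insurer: $2242 − $795.80 = $1446.20.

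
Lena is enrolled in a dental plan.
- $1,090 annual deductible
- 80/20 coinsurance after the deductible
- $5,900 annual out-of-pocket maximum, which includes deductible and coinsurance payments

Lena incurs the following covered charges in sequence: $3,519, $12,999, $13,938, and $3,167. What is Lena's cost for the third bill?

$1,724.40

Bill 1, $3,519: deductible takes $1,090, $2,429 remains; coinsurance $2,429 × 20% = $485.80. Cost to patient: $1,575.80. OOP to date $1,575.80.
Bill 2, $12,999: deductible met; 20% of $12,999 = $2,599.80. Patient pays $2,599.80; OOP now $4,175.60.
Bill 3, $13,938: deductible already satisfied, so patient's share is 20% × $13,938 = $2,787.60. That would push OOP to $6,963.20, over the $5,900 cap, so patient pays $5,900 − $4,175.60 = $1,724.40.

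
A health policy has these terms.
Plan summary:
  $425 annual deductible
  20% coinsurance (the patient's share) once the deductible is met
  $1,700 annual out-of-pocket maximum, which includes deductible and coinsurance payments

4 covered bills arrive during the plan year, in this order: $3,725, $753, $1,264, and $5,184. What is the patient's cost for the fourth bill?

$211.60

Claim 1 — $3,725: $425 to deductible, leaving $3,300; patient's 20% is $660. Patient owes $1,085 (running OOP $1,085).
Claim 2 — $753: deductible already satisfied, so patient's share is 20% × $753 = $150.60. Cost to patient: $150.60. OOP to date $1,235.60.
Claim 3 — $1,264: deductible met; 20% of $1,264 = $252.80. Patient owes $252.80 (running OOP $1,488.40).
Claim 4 — $5,184: deductible met; 20% of $5,184 = $1,036.80. That would push OOP to $2,525.20, over the $1,700 cap, so patient pays $1,700 − $1,488.40 = $211.60.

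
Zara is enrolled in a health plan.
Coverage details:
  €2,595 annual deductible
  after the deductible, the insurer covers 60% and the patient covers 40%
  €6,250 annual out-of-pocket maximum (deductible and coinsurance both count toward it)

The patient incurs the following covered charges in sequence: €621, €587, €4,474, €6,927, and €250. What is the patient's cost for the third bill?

Bill 1, €621: fully absorbed by the deductible. Patient pays €621; OOP now €621.
Bill 2, €587: fully absorbed by the deductible. Patient pays €587; OOP now €1,208.
Bill 3, €4,474: deductible takes €1,387, €3,087 remains; coinsurance €3,087 × 40% = €1,234.80. Cost to patient: €2,621.80. OOP to date €3,829.80.

€2,621.80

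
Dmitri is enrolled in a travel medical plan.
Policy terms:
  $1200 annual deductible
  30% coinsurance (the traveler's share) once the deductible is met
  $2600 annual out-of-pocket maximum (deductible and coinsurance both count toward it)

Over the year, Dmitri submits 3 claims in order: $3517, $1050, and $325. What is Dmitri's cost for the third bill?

$97.50

Bill 1, $3517: $1200 finishes the deductible; $2317 goes to coinsurance; 30% of $2317 = $695.10. Traveler pays $1895.10; OOP now $1895.10.
Bill 2, $1050: deductible already satisfied, so traveler's share is 30% × $1050 = $315. Traveler pays $315; OOP now $2210.10.
Bill 3, $325: deductible already satisfied, so traveler's share is 30% × $325 = $97.50. Traveler pays $97.50; OOP now $2307.60.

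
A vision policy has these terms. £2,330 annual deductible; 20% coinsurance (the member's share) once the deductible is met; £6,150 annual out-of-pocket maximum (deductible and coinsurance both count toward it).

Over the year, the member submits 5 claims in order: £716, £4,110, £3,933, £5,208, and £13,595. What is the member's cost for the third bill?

Bill 1, £716: entire amount goes to the deductible. Member owes £716 (running OOP £716).
Bill 2, £4,110: deductible takes £1,614, £2,496 remains; coinsurance £2,496 × 20% = £499.20. Member pays £2,113.20; OOP now £2,829.20.
Bill 3, £3,933: deductible already satisfied, so member's share is 20% × £3,933 = £786.60. Cost to member: £786.60. OOP to date £3,615.80.

£786.60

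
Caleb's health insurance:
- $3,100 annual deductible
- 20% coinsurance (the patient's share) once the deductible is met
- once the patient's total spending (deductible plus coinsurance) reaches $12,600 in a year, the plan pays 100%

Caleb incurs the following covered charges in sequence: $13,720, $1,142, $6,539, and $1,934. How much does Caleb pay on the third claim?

$1,307.80

Bill 1, $13,720: $3,100 finishes the deductible; $10,620 goes to coinsurance; coinsurance $10,620 × 20% = $2,124. Patient pays $5,224; OOP now $5,224.
Bill 2, $1,142: deductible met; 20% of $1,142 = $228.40. Patient owes $228.40 (running OOP $5,452.40).
Bill 3, $6,539: 20% coinsurance on $6,539 = $1,307.80. Patient pays $1,307.80; OOP now $6,760.20.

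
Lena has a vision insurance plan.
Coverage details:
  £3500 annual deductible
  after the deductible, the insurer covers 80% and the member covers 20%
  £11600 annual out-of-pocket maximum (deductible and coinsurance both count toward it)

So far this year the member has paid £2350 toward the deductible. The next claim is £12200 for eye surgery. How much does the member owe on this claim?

£3360

£2350 of the £3500 deductible is already met, leaving £1150.
That leaves £12200 − £1150 = £11050 for coinsurance.
Coinsurance: £11050 × 20% = £2210.
So the member owes £1150 + £2210 = £3360 before any cap.
Total out-of-pocket so far would be £2350 + £3360 = £5710, below the £11600 cap — no reduction.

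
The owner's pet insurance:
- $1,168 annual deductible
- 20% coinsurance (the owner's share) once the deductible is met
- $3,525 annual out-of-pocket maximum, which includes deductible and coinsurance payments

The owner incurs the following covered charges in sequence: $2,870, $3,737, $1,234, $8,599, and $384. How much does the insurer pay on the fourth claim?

$7,576.60

Bill 1, $2,870: $1,168 to deductible, leaving $1,702; coinsurance $1,702 × 20% = $340.40. Owner pays $1,508.40; OOP now $1,508.40. Insurer: $2,870 − $1,508.40 = $1,361.60.
Bill 2, $3,737: deductible already satisfied, so owner's share is 20% × $3,737 = $747.40. Cost to owner: $747.40. OOP to date $2,255.80. Insurer: $3,737 − $747.40 = $2,989.60.
Bill 3, $1,234: 20% coinsurance on $1,234 = $246.80. Owner owes $246.80 (running OOP $2,502.60). Insurer: $1,234 − $246.80 = $987.20.
Bill 4, $8,599: deductible met; 20% of $8,599 = $1,719.80. Adding that to $2,502.60 gives $4,222.40, past the $3,525 cap; owner pays only $3,525 − $2,502.60 = $1,022.40. Plan pays $8,599 − $1,022.40 = $7,576.60.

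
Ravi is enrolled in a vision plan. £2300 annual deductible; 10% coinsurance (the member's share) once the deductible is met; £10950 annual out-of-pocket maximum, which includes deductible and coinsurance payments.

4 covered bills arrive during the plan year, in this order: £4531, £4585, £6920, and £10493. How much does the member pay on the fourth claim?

£1049.30

#1 (£4531): £2300 finishes the deductible; £2231 goes to coinsurance; 10% of £2231 = £223.10. Member pays £2523.10; OOP now £2523.10.
#2 (£4585): 10% coinsurance on £4585 = £458.50. Member pays £458.50; OOP now £2981.60.
#3 (£6920): deductible met; 10% of £6920 = £692. Member owes £692 (running OOP £3673.60).
#4 (£10493): deductible met; 10% of £10493 = £1049.30. Cost to member: £1049.30. OOP to date £4722.90.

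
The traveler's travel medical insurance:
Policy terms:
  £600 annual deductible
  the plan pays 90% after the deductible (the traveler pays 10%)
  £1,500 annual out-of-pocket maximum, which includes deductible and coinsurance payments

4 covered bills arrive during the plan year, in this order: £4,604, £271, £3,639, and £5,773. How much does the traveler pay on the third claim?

Claim 1 (£4,604): deductible takes £600, £4,004 remains; traveler's 10% is £400.40. Traveler pays £1,000.40; OOP now £1,000.40.
Claim 2 (£271): deductible already satisfied, so traveler's share is 10% × £271 = £27.10. Traveler pays £27.10; OOP now £1,027.50.
Claim 3 (£3,639): 10% coinsurance on £3,639 = £363.90. Traveler pays £363.90; OOP now £1,391.40.

£363.90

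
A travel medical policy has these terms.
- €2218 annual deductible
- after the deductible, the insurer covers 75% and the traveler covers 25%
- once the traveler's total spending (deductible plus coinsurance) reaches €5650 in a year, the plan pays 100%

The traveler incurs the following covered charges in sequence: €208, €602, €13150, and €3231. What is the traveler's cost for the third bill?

#1 (€208): all of it applies to the deductible. Traveler owes €208 (running OOP €208).
#2 (€602): entire amount goes to the deductible. Traveler owes €602 (running OOP €810).
#3 (€13150): €1408 finishes the deductible; €11742 goes to coinsurance; traveler's 25% is €2935.50. Traveler pays €4343.50; OOP now €5153.50.

€4343.50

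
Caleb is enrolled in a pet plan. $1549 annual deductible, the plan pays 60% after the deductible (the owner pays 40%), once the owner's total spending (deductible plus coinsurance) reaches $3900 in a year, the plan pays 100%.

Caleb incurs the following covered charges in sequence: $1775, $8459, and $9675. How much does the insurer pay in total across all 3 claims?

$16009

Claim 1 — $1775: $1549 to deductible, leaving $226; coinsurance $226 × 40% = $90.40. Owner owes $1639.40 (running OOP $1639.40). Plan pays $1775 − $1639.40 = $135.60.
Claim 2 — $8459: deductible already satisfied, so owner's share is 40% × $8459 = $3383.60. Adding that to $1639.40 gives $5023, past the $3900 cap; owner pays only $3900 − $1639.40 = $2260.60. Plan pays $8459 − $2260.60 = $6198.40.
Claim 3 — $9675: deductible already satisfied, so owner's share is 40% × $9675 = $3870. OOP would hit $7770 > $3900, so the cap limits the owner to $3900 − $3900 = $0. Insurer: $9675 − $0 = $9675.
Insurer total: $135.60 + $6198.40 + $9675 = $16009.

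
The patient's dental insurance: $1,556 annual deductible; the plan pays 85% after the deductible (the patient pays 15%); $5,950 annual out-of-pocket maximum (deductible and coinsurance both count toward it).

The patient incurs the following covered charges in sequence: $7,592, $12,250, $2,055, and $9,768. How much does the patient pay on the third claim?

Claim 1 ($7,592): deductible takes $1,556, $6,036 remains; coinsurance $6,036 × 15% = $905.40. Patient pays $2,461.40; OOP now $2,461.40.
Claim 2 ($12,250): deductible met; 15% of $12,250 = $1,837.50. Cost to patient: $1,837.50. OOP to date $4,298.90.
Claim 3 ($2,055): deductible already satisfied, so patient's share is 15% × $2,055 = $308.25. Patient owes $308.25 (running OOP $4,607.15).

$308.25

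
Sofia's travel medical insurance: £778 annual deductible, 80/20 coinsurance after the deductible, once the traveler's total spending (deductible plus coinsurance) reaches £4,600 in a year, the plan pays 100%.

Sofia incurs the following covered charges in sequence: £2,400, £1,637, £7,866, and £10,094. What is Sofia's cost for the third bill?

£1,573.20

Bill 1, £2,400: £778 to deductible, leaving £1,622; coinsurance £1,622 × 20% = £324.40. Traveler pays £1,102.40; OOP now £1,102.40.
Bill 2, £1,637: deductible met; 20% of £1,637 = £327.40. Traveler pays £327.40; OOP now £1,429.80.
Bill 3, £7,866: deductible already satisfied, so traveler's share is 20% × £7,866 = £1,573.20. Cost to traveler: £1,573.20. OOP to date £3,003.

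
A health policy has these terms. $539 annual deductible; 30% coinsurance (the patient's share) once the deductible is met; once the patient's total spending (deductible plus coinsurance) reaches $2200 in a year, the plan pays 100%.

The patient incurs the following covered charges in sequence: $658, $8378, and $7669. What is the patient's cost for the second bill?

Claim 1 — $658: $539 finishes the deductible; $119 goes to coinsurance; 30% of $119 = $35.70. Cost to patient: $574.70. OOP to date $574.70.
Claim 2 — $8378: 30% coinsurance on $8378 = $2513.40. Adding that to $574.70 gives $3088.10, past the $2200 cap; patient pays only $2200 − $574.70 = $1625.30.

$1625.30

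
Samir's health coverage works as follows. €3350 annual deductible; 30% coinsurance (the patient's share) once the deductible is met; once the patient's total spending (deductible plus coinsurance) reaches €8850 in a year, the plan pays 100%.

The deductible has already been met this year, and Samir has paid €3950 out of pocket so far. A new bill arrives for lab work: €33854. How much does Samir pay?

With the deductible met, the entire €33854 is subject to coinsurance.
Patient's 30% share of €33854 is €10156.20.
Year-to-date out-of-pocket would reach €3950 + €10156.20 = €14106.20, above the €8850 maximum, so the patient pays only €8850 − €3950 = €4900.

€4900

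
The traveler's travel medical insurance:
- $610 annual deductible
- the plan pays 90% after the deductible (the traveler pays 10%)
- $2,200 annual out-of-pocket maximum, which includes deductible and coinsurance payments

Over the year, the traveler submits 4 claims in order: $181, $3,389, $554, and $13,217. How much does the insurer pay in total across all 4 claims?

$15,141

Bill 1, $181: all of it applies to the deductible. Traveler owes $181 (running OOP $181). Insurer: $181 − $181 = $0.
Bill 2, $3,389: $429 to deductible, leaving $2,960; traveler's 10% is $296. Cost to traveler: $725. OOP to date $906. Plan pays $3,389 − $725 = $2,664.
Bill 3, $554: deductible already satisfied, so traveler's share is 10% × $554 = $55.40. Traveler owes $55.40 (running OOP $961.40). Plan pays $554 − $55.40 = $498.60.
Bill 4, $13,217: deductible met; 10% of $13,217 = $1,321.70. Adding that to $961.40 gives $2,283.10, past the $2,200 cap; traveler pays only $2,200 − $961.40 = $1,238.60. Plan pays $13,217 − $1,238.60 = $11,978.40.
Insurer total: $0 + $2,664 + $498.60 + $11,978.40 = $15,141.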